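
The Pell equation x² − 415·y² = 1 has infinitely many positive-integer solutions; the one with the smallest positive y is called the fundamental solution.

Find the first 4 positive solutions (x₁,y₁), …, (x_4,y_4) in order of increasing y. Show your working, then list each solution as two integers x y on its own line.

√415 → a₀=20, period (2,1,2,4,6,…,1,2,40); ℓ=16 even so k=15
a_0=20:  p_0=20·1+0=20,  q_0=20·0+1=1
…
a_4=4:  p_4=4·163+61=713,  q_4=4·8+3=35
…
a_6=1:  p_6=1·4441+713=5154,  q_6=1·218+35=253
a_7=1:  p_7=1·5154+4441=9595,  q_7=1·253+218=471
…
a_14=1:  p_14=1·4730294+2110961=6841255,  q_14=1·232201+103623=335824
a_15=2:  p_15=2·6841255+4730294=18412804,  q_15=2·335824+232201=903849
fundamental: x₁=18412804, y₁=903849  (since 339031351142416 − 415·816943014801 = 1)
(18412804+903849√415)^2 = 678062702284831 + 33284788965192√415
(18412804+903849√415)^3 = 24970071273761872339444 + 1225732590794885332887√415
(18412804+903849√415)^4 = 919538056459614718055705397121 + 45138347901436822389057205104√415

18412804 903849
678062702284831 33284788965192
24970071273761872339444 1225732590794885332887
919538056459614718055705397121 45138347901436822389057205104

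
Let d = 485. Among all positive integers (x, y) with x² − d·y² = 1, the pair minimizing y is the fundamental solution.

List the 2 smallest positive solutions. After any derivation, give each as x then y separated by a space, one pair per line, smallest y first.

969 44
1877921 85272

[22; 44] for √485; ℓ=1 ⇒ convergent index 1
a_0=22:  p_0=22·1+0=22,  q_0=22·0+1=1
a_1=44:  p_1=44·22+1=969,  q_1=44·1+0=44
→ (969, 44).  Check: 969²=938961, 485·44²=938960, difference 1.
(x_2, y_2) = (969·969 + 485·44·44, 969·44 + 44·969) = (1877921, 85272)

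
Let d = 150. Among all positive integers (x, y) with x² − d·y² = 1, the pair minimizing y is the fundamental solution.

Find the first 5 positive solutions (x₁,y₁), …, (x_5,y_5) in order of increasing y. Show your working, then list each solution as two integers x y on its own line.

√150 → a₀=12, period (4,24); ℓ=2 even so k=1
a_0=12:  p_0=12·1+0=12,  q_0=12·0+1=1
a_1=4:  p_1=4·12+1=49,  q_1=4·1+0=4
(x₁, y₁) = (49, 4);  49² − 150·4² = 1 ✓
k=2:  x_2 = 49·49+150·4·4 = 4801,  y_2 = 49·4+4·49 = 392
k=3:  x_3 = 49·4801+150·4·392 = 470449,  y_3 = 49·392+4·4801 = 38412
k=4:  x_4 = 49·470449+150·4·38412 = 46099201,  y_4 = 49·38412+4·470449 = 3763984
k=5:  x_5 = 49·46099201+150·4·3763984 = 4517251249,  y_5 = 49·3763984+4·46099201 = 368832020

49 4
4801 392
470449 38412
46099201 3763984
4517251249 368832020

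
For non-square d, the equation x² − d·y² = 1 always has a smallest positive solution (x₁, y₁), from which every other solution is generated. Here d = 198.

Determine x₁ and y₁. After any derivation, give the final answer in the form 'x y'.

[14; 14,28] for √198; ℓ=2 ⇒ convergent index 1
i=0: a=14 ⇒ p=14, q=1
i=1: a=14 ⇒ p=197, q=14
fundamental: x₁=197, y₁=14  (since 38809 − 198·196 = 1)

197 14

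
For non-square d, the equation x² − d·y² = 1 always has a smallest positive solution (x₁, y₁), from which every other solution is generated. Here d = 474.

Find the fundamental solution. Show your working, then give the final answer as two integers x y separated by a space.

193549 8890

√474 = [21; 1,3,2,1,1,…,3,1,42, …], period ℓ=14 (even) → k=13
a_0=21:  p_0=21·1+0=21,  q_0=21·0+1=1
…
a_2=3:  p_2=3·22+21=87,  q_2=3·1+1=4
…
a_4=1:  p_4=1·196+87=283,  q_4=1·9+4=13
…
a_6=1:  p_6=1·479+283=762,  q_6=1·22+13=35
a_7=6:  p_7=6·762+479=5051,  q_7=6·35+22=232
a_8=1:  p_8=1·5051+762=5813,  q_8=1·232+35=267
…
a_12=3:  p_12=3·44218+16677=149331,  q_12=3·2031+766=6859
a_13=1:  p_13=1·149331+44218=193549,  q_13=1·6859+2031=8890
→ (193549, 8890).  Check: 193549²=37461215401, 474·8890²=37461215400, difference 1.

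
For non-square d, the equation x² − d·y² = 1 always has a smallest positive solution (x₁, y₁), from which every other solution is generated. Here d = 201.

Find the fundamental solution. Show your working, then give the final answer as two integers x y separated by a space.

√201 = [14; 5,1,1,1,2,…,1,5,28, …], period ℓ=14 (even) → k=13
a_0=14:  p_0=14·1+0=14,  q_0=14·0+1=1
…
a_4=1:  p_4=1·156+85=241,  q_4=1·11+6=17
…
a_6=1:  p_6=1·638+241=879,  q_6=1·45+17=62
…
a_10=1:  p_10=1·24768+8549=33317,  q_10=1·1747+603=2350
…
a_12=1:  p_12=1·58085+33317=91402,  q_12=1·4097+2350=6447
a_13=5:  p_13=5·91402+58085=515095,  q_13=5·6447+4097=36332
fundamental: x₁=515095, y₁=36332  (since 265322859025 − 201·1320014224 = 1)

515095 36332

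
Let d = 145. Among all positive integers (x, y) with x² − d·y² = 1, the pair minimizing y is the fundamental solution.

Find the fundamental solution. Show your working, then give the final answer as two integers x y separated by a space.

289 24

[12; 24] for √145; ℓ=1 ⇒ convergent index 1
a_0=12:  p_0=12·1+0=12,  q_0=12·0+1=1
a_1=24:  p_1=24·12+1=289,  q_1=24·1+0=24
(x₁, y₁) = (289, 24);  289² − 145·24² = 1 ✓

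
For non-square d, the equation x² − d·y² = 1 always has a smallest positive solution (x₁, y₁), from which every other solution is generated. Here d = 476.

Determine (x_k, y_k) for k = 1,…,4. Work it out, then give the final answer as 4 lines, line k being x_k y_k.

d=476: √d = [21; 1,4,2,10,2,4,1,42] (ℓ=8, even), read p_7/q_7
step 0: (21, 1)  from 21·(1,0) + (0,1)
step 1: (22, 1)  from 1·(21,1) + (1,0)
…
step 3: (240, 11)  from 2·(109,5) + (22,1)
step 4: (2509, 115)  from 10·(240,11) + (109,5)
step 5: (5258, 241)  from 2·(2509,115) + (240,11)
step 6: (23541, 1079)  from 4·(5258,241) + (2509,115)
step 7: (28799, 1320)  from 1·(23541,1079) + (5258,241)
fundamental: x₁=28799, y₁=1320  (since 829382401 − 476·1742400 = 1)
n=2: (28799,1320)∘(28799,1320) = (28799·28799+476·1320·1320, 28799·1320+1320·28799) = (1658764801,76029360)
n=3: (1658764801,76029360)∘(28799,1320) = (28799·1658764801+476·1320·76029360, 28799·76029360+1320·1658764801) = (95541534979199,4379139075960)
n=4: (95541534979199,4379139075960)∘(28799,1320) = (28799·95541534979199+476·1320·4379139075960, 28799·4379139075960+1320·95541534979199) = (5503001330073139201,252229652421114720)

28799 1320
1658764801 76029360
95541534979199 4379139075960
5503001330073139201 252229652421114720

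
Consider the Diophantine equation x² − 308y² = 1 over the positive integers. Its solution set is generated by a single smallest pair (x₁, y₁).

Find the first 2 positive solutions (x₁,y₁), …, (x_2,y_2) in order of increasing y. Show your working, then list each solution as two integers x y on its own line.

d=308: √d = [17; 1,1,4,1,1,34] (ℓ=6, even), read p_5/q_5
i=0: a=17 ⇒ p=17, q=1
i=1: a=1 ⇒ p=18, q=1
…
i=4: a=1 ⇒ p=193, q=11
i=5: a=1 ⇒ p=351, q=20
(x₁, y₁) = (351, 20);  351² − 308·20² = 1 ✓
k=2:  x_2 = 351·351+308·20·20 = 246401,  y_2 = 351·20+20·351 = 14040

351 20
246401 14040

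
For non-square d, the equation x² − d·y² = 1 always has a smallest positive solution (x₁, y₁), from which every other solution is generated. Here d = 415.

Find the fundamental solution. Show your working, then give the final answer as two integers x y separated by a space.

18412804 903849

√415 = [20; 2,1,2,4,6,…,1,2,40, …], period ℓ=16 (even) → k=15
step 0: (20, 1)  from 20·(1,0) + (0,1)
step 1: (41, 2)  from 2·(20,1) + (1,0)
step 2: (61, 3)  from 1·(41,2) + (20,1)
step 3: (163, 8)  from 2·(61,3) + (41,2)
step 4: (713, 35)  from 4·(163,8) + (61,3)
…
step 6: (5154, 253)  from 1·(4441,218) + (713,35)
step 7: (9595, 471)  from 1·(5154,253) + (4441,218)
step 8: (33939, 1666)  from 3·(9595,471) + (5154,253)
step 9: (43534, 2137)  from 1·(33939,1666) + (9595,471)
step 10: (77473, 3803)  from 1·(43534,2137) + (33939,1666)
step 11: (508372, 24955)  from 6·(77473,3803) + (43534,2137)
…
step 13: (4730294, 232201)  from 2·(2110961,103623) + (508372,24955)
step 14: (6841255, 335824)  from 1·(4730294,232201) + (2110961,103623)
step 15: (18412804, 903849)  from 2·(6841255,335824) + (4730294,232201)
→ (18412804, 903849).  Check: 18412804²=339031351142416, 415·903849²=339031351142415, difference 1.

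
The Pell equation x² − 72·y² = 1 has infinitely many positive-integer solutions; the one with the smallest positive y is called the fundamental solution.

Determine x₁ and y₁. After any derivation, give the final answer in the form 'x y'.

17 2

√72 → a₀=8, period (2,16); ℓ=2 even so k=1
step 0: (8, 1)  from 8·(1,0) + (0,1)
step 1: (17, 2)  from 2·(8,1) + (1,0)
(x₁, y₁) = (17, 2);  17² − 72·2² = 1 ✓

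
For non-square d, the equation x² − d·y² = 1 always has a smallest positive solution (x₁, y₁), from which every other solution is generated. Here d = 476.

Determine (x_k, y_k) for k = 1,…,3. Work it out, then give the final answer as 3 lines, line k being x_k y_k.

√476 → a₀=21, period (1,4,2,10,2,4,1,42); ℓ=8 even so k=7
a_0=21:  p_0=21·1+0=21,  q_0=21·0+1=1
…
a_2=4:  p_2=4·22+21=109,  q_2=4·1+1=5
a_3=2:  p_3=2·109+22=240,  q_3=2·5+1=11
…
a_6=4:  p_6=4·5258+2509=23541,  q_6=4·241+115=1079
a_7=1:  p_7=1·23541+5258=28799,  q_7=1·1079+241=1320
fundamental: x₁=28799, y₁=1320  (since 829382401 − 476·1742400 = 1)
k=2:  x_2 = 28799·28799+476·1320·1320 = 1658764801,  y_2 = 28799·1320+1320·28799 = 76029360
k=3:  x_3 = 28799·1658764801+476·1320·76029360 = 95541534979199,  y_3 = 28799·76029360+1320·1658764801 = 4379139075960

28799 1320
1658764801 76029360
95541534979199 4379139075960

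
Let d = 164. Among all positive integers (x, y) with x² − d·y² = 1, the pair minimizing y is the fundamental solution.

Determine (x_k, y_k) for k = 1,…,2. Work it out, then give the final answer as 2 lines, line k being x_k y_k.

2049 160
8396801 655680

√164 = [12; 1,4,6,4,1,24, …], period ℓ=6 (even) → k=5
k=0  a_k=12  p_k/q_k = 12/1
…
k=2  a_k=4  p_k/q_k = 64/5
k=3  a_k=6  p_k/q_k = 397/31
k=4  a_k=4  p_k/q_k = 1652/129
k=5  a_k=1  p_k/q_k = 2049/160
fundamental: x₁=2049, y₁=160  (since 4198401 − 164·25600 = 1)
n=2: (2049,160)∘(2049,160) = (2049·2049+164·160·160, 2049·160+160·2049) = (8396801,655680)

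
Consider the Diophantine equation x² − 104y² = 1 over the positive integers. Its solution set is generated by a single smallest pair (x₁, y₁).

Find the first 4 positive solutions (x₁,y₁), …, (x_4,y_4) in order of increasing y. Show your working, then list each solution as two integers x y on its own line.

[10; 5,20] for √104; ℓ=2 ⇒ convergent index 1
step 0: (10, 1)  from 10·(1,0) + (0,1)
step 1: (51, 5)  from 5·(10,1) + (1,0)
→ (51, 5).  Check: 51²=2601, 104·5²=2600, difference 1.
k=2:  x_2 = 51·51+104·5·5 = 5201,  y_2 = 51·5+5·51 = 510
k=3:  x_3 = 51·5201+104·5·510 = 530451,  y_3 = 51·510+5·5201 = 52015
k=4:  x_4 = 51·530451+104·5·52015 = 54100801,  y_4 = 51·52015+5·530451 = 5305020

51 5
5201 510
530451 52015
54100801 5305020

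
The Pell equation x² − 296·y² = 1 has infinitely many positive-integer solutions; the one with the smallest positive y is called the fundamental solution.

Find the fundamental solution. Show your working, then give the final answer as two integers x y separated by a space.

d=296: √d = [17; 4,1,7,1,4,34] (ℓ=6, even), read p_5/q_5
k=0  a_k=17  p_k/q_k = 17/1
k=1  a_k=4  p_k/q_k = 69/4
k=2  a_k=1  p_k/q_k = 86/5
k=3  a_k=7  p_k/q_k = 671/39
k=4  a_k=1  p_k/q_k = 757/44
k=5  a_k=4  p_k/q_k = 3699/215
(x₁, y₁) = (3699, 215);  3699² − 296·215² = 1 ✓

3699 215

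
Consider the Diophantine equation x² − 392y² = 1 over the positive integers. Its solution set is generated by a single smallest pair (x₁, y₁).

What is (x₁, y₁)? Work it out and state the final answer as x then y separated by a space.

99 5

d=392: √d = [19; 1,3,1,38] (ℓ=4, even), read p_3/q_3
step 0: (19, 1)  from 19·(1,0) + (0,1)
…
step 2: (79, 4)  from 3·(20,1) + (19,1)
step 3: (99, 5)  from 1·(79,4) + (20,1)
(x₁, y₁) = (99, 5);  99² − 392·5² = 1 ✓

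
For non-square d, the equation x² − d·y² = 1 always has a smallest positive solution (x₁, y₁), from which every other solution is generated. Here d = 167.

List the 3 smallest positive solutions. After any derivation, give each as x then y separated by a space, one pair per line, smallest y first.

[12; 1,11,1,24] for √167; ℓ=4 ⇒ convergent index 3
a_0=12:  p_0=12·1+0=12,  q_0=12·0+1=1
…
a_2=11:  p_2=11·13+12=155,  q_2=11·1+1=12
a_3=1:  p_3=1·155+13=168,  q_3=1·12+1=13
→ (168, 13).  Check: 168²=28224, 167·13²=28223, difference 1.
(168+13√167)^2 = 56447 + 4368√167
(168+13√167)^3 = 18966024 + 1467635√167

168 13
56447 4368
18966024 1467635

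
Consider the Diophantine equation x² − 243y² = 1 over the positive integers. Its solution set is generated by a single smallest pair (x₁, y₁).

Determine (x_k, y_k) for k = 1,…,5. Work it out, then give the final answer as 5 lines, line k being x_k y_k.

√243 = [15; 1,1,2,3,15,3,2,1,1,30, …], period ℓ=10 (even) → k=9
step 0: (15, 1)  from 15·(1,0) + (0,1)
…
step 5: (4053, 260)  from 15·(265,17) + (78,5)
step 6: (12424, 797)  from 3·(4053,260) + (265,17)
…
step 8: (41325, 2651)  from 1·(28901,1854) + (12424,797)
step 9: (70226, 4505)  from 1·(41325,2651) + (28901,1854)
(x₁, y₁) = (70226, 4505);  70226² − 243·4505² = 1 ✓
k=2:  x_2 = 70226·70226+243·4505·4505 = 9863382151,  y_2 = 70226·4505+4505·70226 = 632736260
k=3:  x_3 = 70226·9863382151+243·4505·632736260 = 1385331749802026,  y_3 = 70226·632736260+4505·9863382151 = 88869073185015
k=4:  x_4 = 70226·1385331749802026+243·4505·88869073185015 = 194572614913330773601,  y_4 = 70226·88869073185015+4505·1385331749802026 = 12481839066348990520
k=5:  x_5 = 70226·194572614913330773601+243·4505·12481839066348990520 = 27328112908421802064005626,  y_5 = 70226·12481839066348990520+4505·194572614913330773601 = 1753099260457979343330025

70226 4505
9863382151 632736260
1385331749802026 88869073185015
194572614913330773601 12481839066348990520
27328112908421802064005626 1753099260457979343330025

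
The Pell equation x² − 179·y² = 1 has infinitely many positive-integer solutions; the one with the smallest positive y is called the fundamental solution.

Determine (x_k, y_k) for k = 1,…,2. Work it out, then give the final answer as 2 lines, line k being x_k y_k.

[13; 2,1,1,1,3,…,1,2,26] for √179; ℓ=14 ⇒ convergent index 13
i=0: a=13 ⇒ p=13, q=1
…
i=2: a=1 ⇒ p=40, q=3
…
i=5: a=3 ⇒ p=388, q=29
i=6: a=5 ⇒ p=2047, q=153
i=7: a=13 ⇒ p=26999, q=2018
i=8: a=5 ⇒ p=137042, q=10243
i=9: a=3 ⇒ p=438125, q=32747
i=10: a=1 ⇒ p=575167, q=42990
i=11: a=1 ⇒ p=1013292, q=75737
i=12: a=1 ⇒ p=1588459, q=118727
i=13: a=2 ⇒ p=4190210, q=313191
→ (4190210, 313191).  Check: 4190210²=17557859844100, 179·313191²=17557859844099, difference 1.
(x_2, y_2) = (4190210·4190210 + 179·313191·313191, 4190210·313191 + 313191·4190210) = (35115719688199, 2624672120220)

4190210 313191
35115719688199 2624672120220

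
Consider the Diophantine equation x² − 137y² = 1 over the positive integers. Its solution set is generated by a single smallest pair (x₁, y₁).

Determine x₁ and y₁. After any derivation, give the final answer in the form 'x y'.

[11; 1,2,2,1,1,2,2,1,22] for √137; ℓ=9 ⇒ convergent index 17
a_0=11:  p_0=11·1+0=11,  q_0=11·0+1=1
…
a_2=2:  p_2=2·12+11=35,  q_2=2·1+1=3
a_3=2:  p_3=2·35+12=82,  q_3=2·3+1=7
…
a_5=1:  p_5=1·117+82=199,  q_5=1·10+7=17
…
a_12=2:  p_12=2·122279+41341=285899,  q_12=2·10447+3532=24426
a_13=1:  p_13=1·285899+122279=408178,  q_13=1·24426+10447=34873
…
a_16=2:  p_16=2·1796332+694077=4286741,  q_16=2·153471+59299=366241
a_17=1:  p_17=1·4286741+1796332=6083073,  q_17=1·366241+153471=519712
(x₁, y₁) = (6083073, 519712);  6083073² − 137·519712² = 1 ✓

6083073 519712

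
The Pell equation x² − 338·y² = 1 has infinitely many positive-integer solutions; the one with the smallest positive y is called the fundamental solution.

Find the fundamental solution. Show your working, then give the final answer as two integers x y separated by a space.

√338 = [18; 2,1,1,2,36, …], period ℓ=5 (odd) → k=9
k=0  a_k=18  p_k/q_k = 18/1
k=1  a_k=2  p_k/q_k = 37/2
…
k=6  a_k=2  p_k/q_k = 17631/959
…
k=8  a_k=1  p_k/q_k = 43958/2391
k=9  a_k=2  p_k/q_k = 114243/6214
→ (114243, 6214).  Check: 114243²=13051463049, 338·6214²=13051463048, difference 1.

114243 6214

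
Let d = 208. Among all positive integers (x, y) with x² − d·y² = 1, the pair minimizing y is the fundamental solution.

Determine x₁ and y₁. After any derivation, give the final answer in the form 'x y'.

√208 → a₀=14, period (2,2,1,2,2,28); ℓ=6 even so k=5
step 0: (14, 1)  from 14·(1,0) + (0,1)
step 1: (29, 2)  from 2·(14,1) + (1,0)
step 2: (72, 5)  from 2·(29,2) + (14,1)
step 3: (101, 7)  from 1·(72,5) + (29,2)
step 4: (274, 19)  from 2·(101,7) + (72,5)
step 5: (649, 45)  from 2·(274,19) + (101,7)
(x₁, y₁) = (649, 45);  649² − 208·45² = 1 ✓

649 45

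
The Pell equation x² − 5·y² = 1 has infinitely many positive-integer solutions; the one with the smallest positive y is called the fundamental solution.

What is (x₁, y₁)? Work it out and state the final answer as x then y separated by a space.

√5 = [2; 4, …], period ℓ=1 (odd) → k=1
step 0: (2, 1)  from 2·(1,0) + (0,1)
step 1: (9, 4)  from 4·(2,1) + (1,0)
(x₁, y₁) = (9, 4);  9² − 5·4² = 1 ✓

9 4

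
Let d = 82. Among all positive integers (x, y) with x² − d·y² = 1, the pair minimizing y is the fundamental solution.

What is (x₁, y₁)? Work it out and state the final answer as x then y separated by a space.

163 18

[9; 18] for √82; ℓ=1 ⇒ convergent index 1
i=0: a=9 ⇒ p=9, q=1
i=1: a=18 ⇒ p=163, q=18
fundamental: x₁=163, y₁=18  (since 26569 − 82·324 = 1)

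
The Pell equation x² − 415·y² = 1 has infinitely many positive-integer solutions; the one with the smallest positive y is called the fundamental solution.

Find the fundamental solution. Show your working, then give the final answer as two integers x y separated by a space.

18412804 903849

d=415: √d = [20; 2,1,2,4,6,…,1,2,40] (ℓ=16, even), read p_15/q_15
k=0  a_k=20  p_k/q_k = 20/1
k=1  a_k=2  p_k/q_k = 41/2
…
k=3  a_k=2  p_k/q_k = 163/8
k=4  a_k=4  p_k/q_k = 713/35
k=5  a_k=6  p_k/q_k = 4441/218
…
k=7  a_k=1  p_k/q_k = 9595/471
k=8  a_k=3  p_k/q_k = 33939/1666
k=9  a_k=1  p_k/q_k = 43534/2137
k=10  a_k=1  p_k/q_k = 77473/3803
…
k=12  a_k=4  p_k/q_k = 2110961/103623
k=13  a_k=2  p_k/q_k = 4730294/232201
k=14  a_k=1  p_k/q_k = 6841255/335824
k=15  a_k=2  p_k/q_k = 18412804/903849
fundamental: x₁=18412804, y₁=903849  (since 339031351142416 − 415·816943014801 = 1)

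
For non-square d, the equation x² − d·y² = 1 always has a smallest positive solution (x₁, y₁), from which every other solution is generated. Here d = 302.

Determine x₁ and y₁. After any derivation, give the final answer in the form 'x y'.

√302 → a₀=17, period (2,1,1,1,4,…,1,2,34); ℓ=16 even so k=15
i=0: a=17 ⇒ p=17, q=1
…
i=10: a=2 ⇒ p=107675, q=6196
i=11: a=4 ⇒ p=467281, q=26889
…
i=14: a=1 ⇒ p=1617193, q=93059
i=15: a=2 ⇒ p=4276623, q=246092
→ (4276623, 246092).  Check: 4276623²=18289504284129, 302·246092²=18289504284128, difference 1.

4276623 246092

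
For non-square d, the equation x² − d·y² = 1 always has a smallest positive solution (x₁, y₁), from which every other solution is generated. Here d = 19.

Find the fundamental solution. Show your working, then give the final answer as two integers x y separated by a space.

[4; 2,1,3,1,2,8] for √19; ℓ=6 ⇒ convergent index 5
i=0: a=4 ⇒ p=4, q=1
i=1: a=2 ⇒ p=9, q=2
i=2: a=1 ⇒ p=13, q=3
i=3: a=3 ⇒ p=48, q=11
i=4: a=1 ⇒ p=61, q=14
i=5: a=2 ⇒ p=170, q=39
(x₁, y₁) = (170, 39);  170² − 19·39² = 1 ✓

170 39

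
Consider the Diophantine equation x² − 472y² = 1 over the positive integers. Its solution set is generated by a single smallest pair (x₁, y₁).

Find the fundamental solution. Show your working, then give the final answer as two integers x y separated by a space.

√472 → a₀=21, period (1,2,1,1,1,…,2,1,42); ℓ=14 even so k=13
step 0: (21, 1)  from 21·(1,0) + (0,1)
…
step 6: (1108, 51)  from 4·(239,11) + (152,7)
step 7: (5779, 266)  from 5·(1108,51) + (239,11)
step 8: (24224, 1115)  from 4·(5779,266) + (1108,51)
…
step 12: (222687, 10250)  from 2·(84230,3877) + (54227,2496)
step 13: (306917, 14127)  from 1·(222687,10250) + (84230,3877)
fundamental: x₁=306917, y₁=14127  (since 94198044889 − 472·199572129 = 1)

306917 14127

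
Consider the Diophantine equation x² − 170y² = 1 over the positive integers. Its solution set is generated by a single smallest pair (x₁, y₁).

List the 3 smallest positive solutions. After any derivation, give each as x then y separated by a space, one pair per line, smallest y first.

√170 → a₀=13, period (26); ℓ=1 odd so k=1
a_0=13:  p_0=13·1+0=13,  q_0=13·0+1=1
a_1=26:  p_1=26·13+1=339,  q_1=26·1+0=26
fundamental: x₁=339, y₁=26  (since 114921 − 170·676 = 1)
(339+26√170)^2 = 229841 + 17628√170
(339+26√170)^3 = 155831859 + 11951758√170

339 26
229841 17628
155831859 11951758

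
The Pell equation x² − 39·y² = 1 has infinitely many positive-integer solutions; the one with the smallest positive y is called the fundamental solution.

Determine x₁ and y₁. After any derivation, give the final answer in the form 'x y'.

d=39: √d = [6; 4,12] (ℓ=2, even), read p_1/q_1
k=0  a_k=6  p_k/q_k = 6/1
k=1  a_k=4  p_k/q_k = 25/4
→ (25, 4).  Check: 25²=625, 39·4²=624, difference 1.

25 4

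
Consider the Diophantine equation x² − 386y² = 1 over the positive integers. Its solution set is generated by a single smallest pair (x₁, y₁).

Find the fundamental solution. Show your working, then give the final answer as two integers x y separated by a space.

111555 5678

√386 = [19; 1,1,1,4,1,18,1,4,1,1,1,38, …], period ℓ=12 (even) → k=11
a_0=19:  p_0=19·1+0=19,  q_0=19·0+1=1
a_1=1:  p_1=1·19+1=20,  q_1=1·1+0=1
a_2=1:  p_2=1·20+19=39,  q_2=1·1+1=2
…
a_5=1:  p_5=1·275+59=334,  q_5=1·14+3=17
a_6=18:  p_6=18·334+275=6287,  q_6=18·17+14=320
a_7=1:  p_7=1·6287+334=6621,  q_7=1·320+17=337
a_8=4:  p_8=4·6621+6287=32771,  q_8=4·337+320=1668
a_9=1:  p_9=1·32771+6621=39392,  q_9=1·1668+337=2005
a_10=1:  p_10=1·39392+32771=72163,  q_10=1·2005+1668=3673
a_11=1:  p_11=1·72163+39392=111555,  q_11=1·3673+2005=5678
→ (111555, 5678).  Check: 111555²=12444518025, 386·5678²=12444518024, difference 1.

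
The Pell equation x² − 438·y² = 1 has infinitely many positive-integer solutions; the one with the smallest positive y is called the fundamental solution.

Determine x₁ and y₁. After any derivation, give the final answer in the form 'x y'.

[20; 1,12,1,40] for √438; ℓ=4 ⇒ convergent index 3
step 0: (20, 1)  from 20·(1,0) + (0,1)
…
step 2: (272, 13)  from 12·(21,1) + (20,1)
step 3: (293, 14)  from 1·(272,13) + (21,1)
fundamental: x₁=293, y₁=14  (since 85849 − 438·196 = 1)

293 14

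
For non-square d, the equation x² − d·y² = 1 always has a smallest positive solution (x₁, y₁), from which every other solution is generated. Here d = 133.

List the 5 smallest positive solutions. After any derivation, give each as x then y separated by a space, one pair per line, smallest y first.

√133 → a₀=11, period (1,1,7,5,1,…,1,1,22); ℓ=16 even so k=15
k=0  a_k=11  p_k/q_k = 11/1
k=1  a_k=1  p_k/q_k = 12/1
k=2  a_k=1  p_k/q_k = 23/2
k=3  a_k=7  p_k/q_k = 173/15
k=4  a_k=5  p_k/q_k = 888/77
k=5  a_k=1  p_k/q_k = 1061/92
…
k=7  a_k=1  p_k/q_k = 3010/261
k=8  a_k=2  p_k/q_k = 7969/691
k=9  a_k=1  p_k/q_k = 10979/952
…
k=12  a_k=5  p_k/q_k = 168583/14618
k=13  a_k=7  p_k/q_k = 1210008/104921
k=14  a_k=1  p_k/q_k = 1378591/119539
k=15  a_k=1  p_k/q_k = 2588599/224460
fundamental: x₁=2588599, y₁=224460  (since 6700844782801 − 133·50382291600 = 1)
(x_2, y_2) = (2588599·2588599 + 133·224460·224460, 2588599·224460 + 224460·2588599) = (13401689565601, 1162073863080)
(x_3, y_3) = (2588599·13401689565601 + 133·224460·1162073863080, 2588599·1162073863080 + 224460·13401689565601) = (69383200415647777399, 6016286479789825380)
(x_4, y_4) = (2588599·69383200415647777399 + 133·224460·6016286479789825380, 2588599·6016286479789825380 + 224460·69383200415647777399) = (359210566425477440164982401, 31147506330593762303822160)
(x_5, y_5) = (2588599·359210566425477440164982401 + 133·224460·31147506330593762303822160, 2588599·31147506330593762303822160 + 224460·359210566425477440164982401) = (1859704226076779569066850908714999, 161256807479731348725343689282300)

2588599 224460
13401689565601 1162073863080
69383200415647777399 6016286479789825380
359210566425477440164982401 31147506330593762303822160
1859704226076779569066850908714999 161256807479731348725343689282300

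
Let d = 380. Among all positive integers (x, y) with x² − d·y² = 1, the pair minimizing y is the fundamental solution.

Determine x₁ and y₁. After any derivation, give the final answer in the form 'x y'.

39 2

√380 = [19; 2,38, …], period ℓ=2 (even) → k=1
k=0  a_k=19  p_k/q_k = 19/1
k=1  a_k=2  p_k/q_k = 39/2
→ (39, 2).  Check: 39²=1521, 380·2²=1520, difference 1.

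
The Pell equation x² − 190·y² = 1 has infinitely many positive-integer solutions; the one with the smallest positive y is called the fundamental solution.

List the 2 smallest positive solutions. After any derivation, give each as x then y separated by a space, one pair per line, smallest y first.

52021 3774
5412368881 392654508

d=190: √d = [13; 1,3,1,1,1,…,3,1,26] (ℓ=14, even), read p_13/q_13
a_0=13:  p_0=13·1+0=13,  q_0=13·0+1=1
a_1=1:  p_1=1·13+1=14,  q_1=1·1+0=1
a_2=3:  p_2=3·14+13=55,  q_2=3·1+1=4
…
a_7=2:  p_7=2·510+193=1213,  q_7=2·37+14=88
…
a_12=3:  p_12=3·11234+7085=40787,  q_12=3·815+514=2959
a_13=1:  p_13=1·40787+11234=52021,  q_13=1·2959+815=3774
fundamental: x₁=52021, y₁=3774  (since 2706184441 − 190·14243076 = 1)
n=2: (52021,3774)∘(52021,3774) = (52021·52021+190·3774·3774, 52021·3774+3774·52021) = (5412368881,392654508)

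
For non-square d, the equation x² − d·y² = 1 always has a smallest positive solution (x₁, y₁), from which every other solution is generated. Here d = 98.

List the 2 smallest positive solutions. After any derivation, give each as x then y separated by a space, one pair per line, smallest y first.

√98 → a₀=9, period (1,8,1,18); ℓ=4 even so k=3
step 0: (9, 1)  from 9·(1,0) + (0,1)
…
step 2: (89, 9)  from 8·(10,1) + (9,1)
step 3: (99, 10)  from 1·(89,9) + (10,1)
→ (99, 10).  Check: 99²=9801, 98·10²=9800, difference 1.
k=2:  x_2 = 99·99+98·10·10 = 19601,  y_2 = 99·10+10·99 = 1980

99 10
19601 1980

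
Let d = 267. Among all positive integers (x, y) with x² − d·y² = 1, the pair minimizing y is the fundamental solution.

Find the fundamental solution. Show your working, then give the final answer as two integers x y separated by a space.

d=267: √d = [16; 2,1,15,1,2,32] (ℓ=6, even), read p_5/q_5
i=0: a=16 ⇒ p=16, q=1
…
i=3: a=15 ⇒ p=768, q=47
i=4: a=1 ⇒ p=817, q=50
i=5: a=2 ⇒ p=2402, q=147
fundamental: x₁=2402, y₁=147  (since 5769604 − 267·21609 = 1)

2402 147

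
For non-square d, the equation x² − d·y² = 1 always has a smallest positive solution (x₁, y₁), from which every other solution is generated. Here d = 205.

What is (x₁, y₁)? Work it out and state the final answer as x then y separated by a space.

√205 → a₀=14, period (3,6,1,4,1,6,3,28); ℓ=8 even so k=7
i=0: a=14 ⇒ p=14, q=1
i=1: a=3 ⇒ p=43, q=3
i=2: a=6 ⇒ p=272, q=19
i=3: a=1 ⇒ p=315, q=22
i=4: a=4 ⇒ p=1532, q=107
…
i=6: a=6 ⇒ p=12614, q=881
i=7: a=3 ⇒ p=39689, q=2772
fundamental: x₁=39689, y₁=2772  (since 1575216721 − 205·7683984 = 1)

39689 2772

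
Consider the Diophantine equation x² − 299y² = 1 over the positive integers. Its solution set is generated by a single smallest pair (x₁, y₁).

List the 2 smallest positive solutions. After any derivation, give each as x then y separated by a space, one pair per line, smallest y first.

√299 → a₀=17, period (3,2,3,34); ℓ=4 even so k=3
step 0: (17, 1)  from 17·(1,0) + (0,1)
step 1: (52, 3)  from 3·(17,1) + (1,0)
step 2: (121, 7)  from 2·(52,3) + (17,1)
step 3: (415, 24)  from 3·(121,7) + (52,3)
fundamental: x₁=415, y₁=24  (since 172225 − 299·576 = 1)
k=2:  x_2 = 415·415+299·24·24 = 344449,  y_2 = 415·24+24·415 = 19920

415 24
344449 19920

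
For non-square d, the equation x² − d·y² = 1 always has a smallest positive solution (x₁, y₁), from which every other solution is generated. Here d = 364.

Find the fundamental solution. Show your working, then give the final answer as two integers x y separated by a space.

√364 → a₀=19, period (12,1,2,3,1,8,1,3,2,1,12,38); ℓ=12 even so k=11
a_0=19:  p_0=19·1+0=19,  q_0=19·0+1=1
a_1=12:  p_1=12·19+1=229,  q_1=12·1+0=12
a_2=1:  p_2=1·229+19=248,  q_2=1·12+1=13
a_3=2:  p_3=2·248+229=725,  q_3=2·13+12=38
a_4=3:  p_4=3·725+248=2423,  q_4=3·38+13=127
a_5=1:  p_5=1·2423+725=3148,  q_5=1·127+38=165
a_6=8:  p_6=8·3148+2423=27607,  q_6=8·165+127=1447
a_7=1:  p_7=1·27607+3148=30755,  q_7=1·1447+165=1612
a_8=3:  p_8=3·30755+27607=119872,  q_8=3·1612+1447=6283
…
a_10=1:  p_10=1·270499+119872=390371,  q_10=1·14178+6283=20461
a_11=12:  p_11=12·390371+270499=4954951,  q_11=12·20461+14178=259710
→ (4954951, 259710).  Check: 4954951²=24551539412401, 364·259710²=24551539412400, difference 1.

4954951 259710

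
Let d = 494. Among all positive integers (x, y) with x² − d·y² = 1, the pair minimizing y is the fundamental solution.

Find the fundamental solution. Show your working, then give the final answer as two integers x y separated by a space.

d=494: √d = [22; 4,2,2,1,2,1,2,2,4,44] (ℓ=10, even), read p_9/q_9
i=0: a=22 ⇒ p=22, q=1
i=1: a=4 ⇒ p=89, q=4
i=2: a=2 ⇒ p=200, q=9
i=3: a=2 ⇒ p=489, q=22
i=4: a=1 ⇒ p=689, q=31
i=5: a=2 ⇒ p=1867, q=84
i=6: a=1 ⇒ p=2556, q=115
i=7: a=2 ⇒ p=6979, q=314
i=8: a=2 ⇒ p=16514, q=743
i=9: a=4 ⇒ p=73035, q=3286
fundamental: x₁=73035, y₁=3286  (since 5334111225 − 494·10797796 = 1)

73035 3286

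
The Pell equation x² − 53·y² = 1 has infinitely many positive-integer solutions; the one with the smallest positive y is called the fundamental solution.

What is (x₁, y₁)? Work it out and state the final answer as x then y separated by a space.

√53 → a₀=7, period (3,1,1,3,14); ℓ=5 odd so k=9
a_0=7:  p_0=7·1+0=7,  q_0=7·0+1=1
…
a_7=1:  p_7=1·7979+2599=10578,  q_7=1·1096+357=1453
a_8=1:  p_8=1·10578+7979=18557,  q_8=1·1453+1096=2549
a_9=3:  p_9=3·18557+10578=66249,  q_9=3·2549+1453=9100
(x₁, y₁) = (66249, 9100);  66249² − 53·9100² = 1 ✓

66249 9100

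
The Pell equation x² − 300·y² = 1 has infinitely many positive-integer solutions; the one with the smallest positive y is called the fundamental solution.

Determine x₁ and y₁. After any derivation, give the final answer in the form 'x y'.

1351 78

[17; 3,8,3,34] for √300; ℓ=4 ⇒ convergent index 3
a_0=17:  p_0=17·1+0=17,  q_0=17·0+1=1
a_1=3:  p_1=3·17+1=52,  q_1=3·1+0=3
a_2=8:  p_2=8·52+17=433,  q_2=8·3+1=25
a_3=3:  p_3=3·433+52=1351,  q_3=3·25+3=78
→ (1351, 78).  Check: 1351²=1825201, 300·78²=1825200, difference 1.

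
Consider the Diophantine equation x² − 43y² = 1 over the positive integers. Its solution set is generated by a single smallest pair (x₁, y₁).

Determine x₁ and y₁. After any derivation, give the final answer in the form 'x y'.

√43 → a₀=6, period (1,1,3,1,5,1,3,1,1,12); ℓ=10 even so k=9
i=0: a=6 ⇒ p=6, q=1
i=1: a=1 ⇒ p=7, q=1
i=2: a=1 ⇒ p=13, q=2
i=3: a=3 ⇒ p=46, q=7
i=4: a=1 ⇒ p=59, q=9
i=5: a=5 ⇒ p=341, q=52
i=6: a=1 ⇒ p=400, q=61
i=7: a=3 ⇒ p=1541, q=235
i=8: a=1 ⇒ p=1941, q=296
i=9: a=1 ⇒ p=3482, q=531
→ (3482, 531).  Check: 3482²=12124324, 43·531²=12124323, difference 1.

3482 531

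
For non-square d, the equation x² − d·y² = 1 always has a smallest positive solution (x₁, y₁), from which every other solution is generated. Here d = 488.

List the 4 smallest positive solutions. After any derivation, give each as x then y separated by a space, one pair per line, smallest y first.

243 11
118097 5346
57394899 2598145
27893802817 1262693124

√488 = [22; 11,44, …], period ℓ=2 (even) → k=1
step 0: (22, 1)  from 22·(1,0) + (0,1)
step 1: (243, 11)  from 11·(22,1) + (1,0)
fundamental: x₁=243, y₁=11  (since 59049 − 488·121 = 1)
(243+11√488)^2 = 118097 + 5346√488
(243+11√488)^3 = 57394899 + 2598145√488
(243+11√488)^4 = 27893802817 + 1262693124√488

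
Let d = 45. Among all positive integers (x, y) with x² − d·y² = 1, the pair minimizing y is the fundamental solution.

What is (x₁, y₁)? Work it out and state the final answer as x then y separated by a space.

√45 = [6; 1,2,2,2,1,12, …], period ℓ=6 (even) → k=5
step 0: (6, 1)  from 6·(1,0) + (0,1)
step 1: (7, 1)  from 1·(6,1) + (1,0)
step 2: (20, 3)  from 2·(7,1) + (6,1)
…
step 4: (114, 17)  from 2·(47,7) + (20,3)
step 5: (161, 24)  from 1·(114,17) + (47,7)
fundamental: x₁=161, y₁=24  (since 25921 − 45·576 = 1)

161 24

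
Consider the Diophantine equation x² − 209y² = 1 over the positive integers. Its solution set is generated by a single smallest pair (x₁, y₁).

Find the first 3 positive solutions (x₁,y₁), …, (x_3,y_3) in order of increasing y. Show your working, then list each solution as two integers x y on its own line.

√209 = [14; 2,5,3,2,3,5,2,28, …], period ℓ=8 (even) → k=7
i=0: a=14 ⇒ p=14, q=1
…
i=4: a=2 ⇒ p=1171, q=81
…
i=6: a=5 ⇒ p=21266, q=1471
i=7: a=2 ⇒ p=46551, q=3220
(x₁, y₁) = (46551, 3220);  46551² − 209·3220² = 1 ✓
k=2:  x_2 = 46551·46551+209·3220·3220 = 4333991201,  y_2 = 46551·3220+3220·46551 = 299788440
k=3:  x_3 = 46551·4333991201+209·3220·299788440 = 403503248748951,  y_3 = 46551·299788440+3220·4333991201 = 27910903337660

46551 3220
4333991201 299788440
403503248748951 27910903337660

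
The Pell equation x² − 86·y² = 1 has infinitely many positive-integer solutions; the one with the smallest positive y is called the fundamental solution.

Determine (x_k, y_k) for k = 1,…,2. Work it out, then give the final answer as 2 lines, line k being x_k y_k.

√86 → a₀=9, period (3,1,1,1,8,1,1,1,3,18); ℓ=10 even so k=9
a_0=9:  p_0=9·1+0=9,  q_0=9·0+1=1
a_1=3:  p_1=3·9+1=28,  q_1=3·1+0=3
…
a_3=1:  p_3=1·37+28=65,  q_3=1·4+3=7
…
a_5=8:  p_5=8·102+65=881,  q_5=8·11+7=95
a_6=1:  p_6=1·881+102=983,  q_6=1·95+11=106
…
a_8=1:  p_8=1·1864+983=2847,  q_8=1·201+106=307
a_9=3:  p_9=3·2847+1864=10405,  q_9=3·307+201=1122
→ (10405, 1122).  Check: 10405²=108264025, 86·1122²=108264024, difference 1.
n=2: (10405,1122)∘(10405,1122) = (10405·10405+86·1122·1122, 10405·1122+1122·10405) = (216528049,23348820)

10405 1122
216528049 23348820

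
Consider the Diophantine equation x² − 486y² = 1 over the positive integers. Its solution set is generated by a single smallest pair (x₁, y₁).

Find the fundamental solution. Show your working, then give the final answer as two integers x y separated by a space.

√486 = [22; 22,44, …], period ℓ=2 (even) → k=1
i=0: a=22 ⇒ p=22, q=1
i=1: a=22 ⇒ p=485, q=22
fundamental: x₁=485, y₁=22  (since 235225 − 486·484 = 1)

485 22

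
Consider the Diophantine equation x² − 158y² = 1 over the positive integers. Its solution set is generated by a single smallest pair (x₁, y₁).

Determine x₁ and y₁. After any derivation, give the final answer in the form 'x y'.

√158 → a₀=12, period (1,1,3,12,3,1,1,24); ℓ=8 even so k=7
step 0: (12, 1)  from 12·(1,0) + (0,1)
step 1: (13, 1)  from 1·(12,1) + (1,0)
…
step 3: (88, 7)  from 3·(25,2) + (13,1)
step 4: (1081, 86)  from 12·(88,7) + (25,2)
step 5: (3331, 265)  from 3·(1081,86) + (88,7)
step 6: (4412, 351)  from 1·(3331,265) + (1081,86)
step 7: (7743, 616)  from 1·(4412,351) + (3331,265)
fundamental: x₁=7743, y₁=616  (since 59954049 − 158·379456 = 1)

7743 616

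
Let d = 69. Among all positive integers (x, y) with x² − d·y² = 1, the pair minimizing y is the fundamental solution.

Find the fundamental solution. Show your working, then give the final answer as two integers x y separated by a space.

7775 936

[8; 3,3,1,4,1,3,3,16] for √69; ℓ=8 ⇒ convergent index 7
k=0  a_k=8  p_k/q_k = 8/1
…
k=6  a_k=3  p_k/q_k = 2384/287
k=7  a_k=3  p_k/q_k = 7775/936
(x₁, y₁) = (7775, 936);  7775² − 69·936² = 1 ✓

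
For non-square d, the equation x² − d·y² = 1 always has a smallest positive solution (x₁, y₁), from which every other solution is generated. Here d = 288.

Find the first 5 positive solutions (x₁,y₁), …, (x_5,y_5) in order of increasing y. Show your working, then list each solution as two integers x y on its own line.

d=288: √d = [16; 1,32] (ℓ=2, even), read p_1/q_1
k=0  a_k=16  p_k/q_k = 16/1
k=1  a_k=1  p_k/q_k = 17/1
(x₁, y₁) = (17, 1);  17² − 288·1² = 1 ✓
n=2: (17,1)∘(17,1) = (17·17+288·1·1, 17·1+1·17) = (577,34)
n=3: (577,34)∘(17,1) = (17·577+288·1·34, 17·34+1·577) = (19601,1155)
n=4: (19601,1155)∘(17,1) = (17·19601+288·1·1155, 17·1155+1·19601) = (665857,39236)
n=5: (665857,39236)∘(17,1) = (17·665857+288·1·39236, 17·39236+1·665857) = (22619537,1332869)

17 1
577 34
19601 1155
665857 39236
22619537 1332869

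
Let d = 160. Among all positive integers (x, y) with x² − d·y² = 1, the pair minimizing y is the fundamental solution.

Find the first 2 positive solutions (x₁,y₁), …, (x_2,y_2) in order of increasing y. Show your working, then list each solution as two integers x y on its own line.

721 57
1039681 82194

[12; 1,1,1,5,1,1,1,24] for √160; ℓ=8 ⇒ convergent index 7
a_0=12:  p_0=12·1+0=12,  q_0=12·0+1=1
…
a_3=1:  p_3=1·25+13=38,  q_3=1·2+1=3
…
a_5=1:  p_5=1·215+38=253,  q_5=1·17+3=20
a_6=1:  p_6=1·253+215=468,  q_6=1·20+17=37
a_7=1:  p_7=1·468+253=721,  q_7=1·37+20=57
fundamental: x₁=721, y₁=57  (since 519841 − 160·3249 = 1)
(x_2, y_2) = (721·721 + 160·57·57, 721·57 + 57·721) = (1039681, 82194)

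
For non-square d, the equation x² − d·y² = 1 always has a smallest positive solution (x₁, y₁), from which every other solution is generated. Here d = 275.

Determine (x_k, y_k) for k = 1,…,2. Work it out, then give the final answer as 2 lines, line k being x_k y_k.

√275 → a₀=16, period (1,1,2,1,1,32); ℓ=6 even so k=5
k=0  a_k=16  p_k/q_k = 16/1
…
k=2  a_k=1  p_k/q_k = 33/2
k=3  a_k=2  p_k/q_k = 83/5
k=4  a_k=1  p_k/q_k = 116/7
k=5  a_k=1  p_k/q_k = 199/12
(x₁, y₁) = (199, 12);  199² − 275·12² = 1 ✓
(199+12√275)^2 = 79201 + 4776√275

199 12
79201 4776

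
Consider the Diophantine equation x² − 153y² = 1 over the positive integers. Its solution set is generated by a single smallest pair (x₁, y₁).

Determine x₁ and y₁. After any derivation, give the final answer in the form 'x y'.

2177 176

d=153: √d = [12; 2,1,2,2,2,1,2,24] (ℓ=8, even), read p_7/q_7
i=0: a=12 ⇒ p=12, q=1
i=1: a=2 ⇒ p=25, q=2
…
i=3: a=2 ⇒ p=99, q=8
i=4: a=2 ⇒ p=235, q=19
i=5: a=2 ⇒ p=569, q=46
i=6: a=1 ⇒ p=804, q=65
i=7: a=2 ⇒ p=2177, q=176
(x₁, y₁) = (2177, 176);  2177² − 153·176² = 1 ✓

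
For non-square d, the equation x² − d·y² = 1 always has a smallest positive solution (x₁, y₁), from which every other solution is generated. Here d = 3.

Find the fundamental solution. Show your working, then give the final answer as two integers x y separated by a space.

2 1

[1; 1,2] for √3; ℓ=2 ⇒ convergent index 1
step 0: (1, 1)  from 1·(1,0) + (0,1)
step 1: (2, 1)  from 1·(1,1) + (1,0)
→ (2, 1).  Check: 2²=4, 3·1²=3, difference 1.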